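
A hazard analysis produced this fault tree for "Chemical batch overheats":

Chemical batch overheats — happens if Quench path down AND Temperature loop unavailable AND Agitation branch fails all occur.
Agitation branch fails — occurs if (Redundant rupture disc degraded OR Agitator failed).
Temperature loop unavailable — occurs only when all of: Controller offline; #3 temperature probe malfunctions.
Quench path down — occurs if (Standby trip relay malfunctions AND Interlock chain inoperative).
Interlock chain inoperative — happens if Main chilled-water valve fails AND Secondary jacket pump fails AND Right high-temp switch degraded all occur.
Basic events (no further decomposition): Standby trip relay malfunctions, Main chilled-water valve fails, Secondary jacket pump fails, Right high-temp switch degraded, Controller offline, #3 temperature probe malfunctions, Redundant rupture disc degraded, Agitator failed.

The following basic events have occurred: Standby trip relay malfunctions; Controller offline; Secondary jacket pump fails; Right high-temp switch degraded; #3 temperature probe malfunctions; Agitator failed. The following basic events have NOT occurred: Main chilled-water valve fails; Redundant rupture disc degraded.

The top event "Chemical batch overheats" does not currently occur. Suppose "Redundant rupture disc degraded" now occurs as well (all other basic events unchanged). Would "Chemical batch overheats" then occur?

Counterfactual: set "Redundant rupture disc degraded" to occurred.
Interlock chain inoperative [AND]: Main chilled-water valve fails=not, Secondary jacket pump fails=occurs, Right high-temp switch degraded=occurs → not all inputs occur → does not occur.
Quench path down [AND]: Standby trip relay malfunctions=occurs, Interlock chain inoperative=not → not all inputs occur → does not occur.
Temperature loop unavailable [AND]: Controller offline=occurs, #3 temperature probe malfunctions=occurs → all inputs occur → occurs.
Agitation branch fails [OR]: Redundant rupture disc degraded=occurs, Agitator failed=occurs → at least one input occurs → occurs.
Chemical batch overheats [AND]: Quench path down=not, Temperature loop unavailable=occurs, Agitation branch fails=occurs → not all inputs occur → does not occur.

No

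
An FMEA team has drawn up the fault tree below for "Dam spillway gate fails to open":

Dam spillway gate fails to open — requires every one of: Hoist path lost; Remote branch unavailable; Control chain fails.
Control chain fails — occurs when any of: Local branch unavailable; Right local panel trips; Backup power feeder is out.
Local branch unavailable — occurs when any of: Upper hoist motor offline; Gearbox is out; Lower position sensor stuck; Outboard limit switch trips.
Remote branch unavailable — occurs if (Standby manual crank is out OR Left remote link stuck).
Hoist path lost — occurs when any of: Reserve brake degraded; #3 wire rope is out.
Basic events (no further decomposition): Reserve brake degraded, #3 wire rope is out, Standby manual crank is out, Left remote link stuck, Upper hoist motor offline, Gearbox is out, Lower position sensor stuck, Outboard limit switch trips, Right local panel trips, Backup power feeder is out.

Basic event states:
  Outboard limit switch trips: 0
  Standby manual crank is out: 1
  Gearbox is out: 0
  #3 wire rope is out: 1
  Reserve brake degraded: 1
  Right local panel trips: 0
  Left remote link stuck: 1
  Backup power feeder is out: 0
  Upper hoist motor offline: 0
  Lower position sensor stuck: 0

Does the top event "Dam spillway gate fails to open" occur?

Hoist path lost [OR]: Reserve brake degraded=occurs, #3 wire rope is out=occurs → at least one input occurs → occurs.
Remote branch unavailable [OR]: Standby manual crank is out=occurs, Left remote link stuck=occurs → at least one input occurs → occurs.
Local branch unavailable [OR]: Upper hoist motor offline=not, Gearbox is out=not, Lower position sensor stuck=not, Outboard limit switch trips=not → no input occurs → does not occur.
Control chain fails [OR]: Local branch unavailable=not, Right local panel trips=not, Backup power feeder is out=not → no input occurs → does not occur.
Dam spillway gate fails to open [AND]: Hoist path lost=occurs, Remote branch unavailable=occurs, Control chain fails=not → not all inputs occur → does not occur.

No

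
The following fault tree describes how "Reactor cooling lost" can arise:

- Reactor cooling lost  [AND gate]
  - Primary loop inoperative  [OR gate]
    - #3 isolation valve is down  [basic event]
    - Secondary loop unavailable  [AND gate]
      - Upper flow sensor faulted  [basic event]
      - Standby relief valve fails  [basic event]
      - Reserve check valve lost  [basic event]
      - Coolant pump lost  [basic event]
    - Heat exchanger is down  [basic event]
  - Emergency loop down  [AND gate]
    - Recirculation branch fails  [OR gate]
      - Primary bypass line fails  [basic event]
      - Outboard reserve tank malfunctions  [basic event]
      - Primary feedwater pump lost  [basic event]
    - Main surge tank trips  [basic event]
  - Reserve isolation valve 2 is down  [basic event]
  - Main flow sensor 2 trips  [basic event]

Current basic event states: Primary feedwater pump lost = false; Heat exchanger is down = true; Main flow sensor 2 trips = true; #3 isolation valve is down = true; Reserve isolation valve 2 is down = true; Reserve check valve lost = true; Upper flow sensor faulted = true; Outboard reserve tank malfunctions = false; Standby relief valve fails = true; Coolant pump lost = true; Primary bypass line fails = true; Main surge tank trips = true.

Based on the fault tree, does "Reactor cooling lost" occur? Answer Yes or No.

Secondary loop unavailable [AND]: Upper flow sensor faulted=occurs, Standby relief valve fails=occurs, Reserve check valve lost=occurs, Coolant pump lost=occurs → all inputs occur → occurs.
Primary loop inoperative [OR]: #3 isolation valve is down=occurs, Secondary loop unavailable=occurs, Heat exchanger is down=occurs → at least one input occurs → occurs.
Recirculation branch fails [OR]: Primary bypass line fails=occurs, Outboard reserve tank malfunctions=not, Primary feedwater pump lost=not → at least one input occurs → occurs.
Emergency loop down [AND]: Recirculation branch fails=occurs, Main surge tank trips=occurs → all inputs occur → occurs.
Reactor cooling lost [AND]: Primary loop inoperative=occurs, Emergency loop down=occurs, Reserve isolation valve 2 is down=occurs, Main flow sensor 2 trips=occurs → all inputs occur → occurs.

Yes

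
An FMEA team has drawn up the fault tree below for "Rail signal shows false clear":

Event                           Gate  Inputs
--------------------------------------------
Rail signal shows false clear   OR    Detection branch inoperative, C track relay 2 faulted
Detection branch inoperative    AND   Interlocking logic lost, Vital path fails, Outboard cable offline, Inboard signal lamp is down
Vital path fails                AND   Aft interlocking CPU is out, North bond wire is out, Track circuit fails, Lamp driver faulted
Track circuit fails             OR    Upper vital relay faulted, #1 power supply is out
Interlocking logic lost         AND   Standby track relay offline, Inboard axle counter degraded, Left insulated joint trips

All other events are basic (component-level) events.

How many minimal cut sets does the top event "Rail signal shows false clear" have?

Interlocking logic lost [AND]: one cut set from each child combined → 1 × 1 × 1 = 1 cut set(s).
Track circuit fails [OR]: union of children's cut sets → 2 cut set(s).
Vital path fails [AND]: one cut set from each child combined → 1 × 1 × 2 × 1 = 2 cut set(s).
Detection branch inoperative [AND]: one cut set from each child combined → 1 × 2 × 1 × 1 = 2 cut set(s).
Rail signal shows false clear [OR]: union of children's cut sets → 3 cut set(s).
Minimal cut sets: {Aft interlocking CPU is out, Inboard axle counter degraded, Inboard signal lamp is down, Lamp driver faulted, Left insulated joint trips, North bond wire is out, Outboard cable offline, Standby track relay offline, Upper vital relay faulted}; {#1 power supply is out, Aft interlocking CPU is out, Inboard axle counter degraded, Inboard signal lamp is down, Lamp driver faulted, Left insulated joint trips, North bond wire is out, Outboard cable offline, Standby track relay offline}; {C track relay 2 faulted}.

3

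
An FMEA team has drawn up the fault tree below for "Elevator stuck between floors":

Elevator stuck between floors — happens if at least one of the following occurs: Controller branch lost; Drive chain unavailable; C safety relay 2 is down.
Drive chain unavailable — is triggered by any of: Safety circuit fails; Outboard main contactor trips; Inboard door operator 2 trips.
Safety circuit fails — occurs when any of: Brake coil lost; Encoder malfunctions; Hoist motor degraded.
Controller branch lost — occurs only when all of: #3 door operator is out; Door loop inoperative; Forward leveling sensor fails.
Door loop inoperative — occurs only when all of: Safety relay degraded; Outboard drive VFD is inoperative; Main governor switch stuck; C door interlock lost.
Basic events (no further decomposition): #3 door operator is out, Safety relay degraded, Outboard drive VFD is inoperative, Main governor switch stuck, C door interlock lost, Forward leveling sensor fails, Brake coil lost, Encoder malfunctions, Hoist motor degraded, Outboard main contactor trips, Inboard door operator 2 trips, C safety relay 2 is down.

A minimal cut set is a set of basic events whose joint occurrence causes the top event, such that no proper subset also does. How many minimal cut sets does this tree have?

Door loop inoperative [AND]: one cut set from each child combined → 1 × 1 × 1 × 1 = 1 cut set(s).
Controller branch lost [AND]: one cut set from each child combined → 1 × 1 × 1 = 1 cut set(s).
Safety circuit fails [OR]: union of children's cut sets → 3 cut set(s).
Drive chain unavailable [OR]: union of children's cut sets → 5 cut set(s).
Elevator stuck between floors [OR]: union of children's cut sets → 7 cut set(s).
Minimal cut sets: {#3 door operator is out, C door interlock lost, Forward leveling sensor fails, Main governor switch stuck, Outboard drive VFD is inoperative, Safety relay degraded}; {Brake coil lost}; {Encoder malfunctions}; {Hoist motor degraded}; {Outboard main contactor trips}; {Inboard door operator 2 trips}; {C safety relay 2 is down}.

7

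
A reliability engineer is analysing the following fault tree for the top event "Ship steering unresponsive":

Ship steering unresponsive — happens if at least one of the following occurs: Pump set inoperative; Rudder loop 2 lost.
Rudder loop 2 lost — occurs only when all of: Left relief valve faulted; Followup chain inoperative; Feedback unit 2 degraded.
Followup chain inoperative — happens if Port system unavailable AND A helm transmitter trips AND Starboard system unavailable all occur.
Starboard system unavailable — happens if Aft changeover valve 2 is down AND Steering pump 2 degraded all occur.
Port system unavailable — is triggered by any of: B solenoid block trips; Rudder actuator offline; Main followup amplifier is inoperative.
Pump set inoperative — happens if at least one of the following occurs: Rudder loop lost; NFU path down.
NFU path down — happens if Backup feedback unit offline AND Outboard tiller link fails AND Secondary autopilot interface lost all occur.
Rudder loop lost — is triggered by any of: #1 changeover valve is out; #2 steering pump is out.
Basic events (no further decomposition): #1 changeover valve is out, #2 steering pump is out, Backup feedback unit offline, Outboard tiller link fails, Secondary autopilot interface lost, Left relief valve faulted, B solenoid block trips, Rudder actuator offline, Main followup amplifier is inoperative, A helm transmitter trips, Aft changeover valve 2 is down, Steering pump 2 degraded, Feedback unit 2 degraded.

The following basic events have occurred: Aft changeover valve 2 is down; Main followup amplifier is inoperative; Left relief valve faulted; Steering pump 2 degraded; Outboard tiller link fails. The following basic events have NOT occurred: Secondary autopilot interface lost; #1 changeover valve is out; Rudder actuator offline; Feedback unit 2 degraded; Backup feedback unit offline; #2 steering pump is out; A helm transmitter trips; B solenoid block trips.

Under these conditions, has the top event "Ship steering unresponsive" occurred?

No

Rudder loop lost [OR]: #1 changeover valve is out=not, #2 steering pump is out=not → no input occurs → does not occur.
NFU path down [AND]: Backup feedback unit offline=not, Outboard tiller link fails=occurs, Secondary autopilot interface lost=not → not all inputs occur → does not occur.
Pump set inoperative [OR]: Rudder loop lost=not, NFU path down=not → no input occurs → does not occur.
Port system unavailable [OR]: B solenoid block trips=not, Rudder actuator offline=not, Main followup amplifier is inoperative=occurs → at least one input occurs → occurs.
Starboard system unavailable [AND]: Aft changeover valve 2 is down=occurs, Steering pump 2 degraded=occurs → all inputs occur → occurs.
Followup chain inoperative [AND]: Port system unavailable=occurs, A helm transmitter trips=not, Starboard system unavailable=occurs → not all inputs occur → does not occur.
Rudder loop 2 lost [AND]: Left relief valve faulted=occurs, Followup chain inoperative=not, Feedback unit 2 degraded=not → not all inputs occur → does not occur.
Ship steering unresponsive [OR]: Pump set inoperative=not, Rudder loop 2 lost=not → no input occurs → does not occur.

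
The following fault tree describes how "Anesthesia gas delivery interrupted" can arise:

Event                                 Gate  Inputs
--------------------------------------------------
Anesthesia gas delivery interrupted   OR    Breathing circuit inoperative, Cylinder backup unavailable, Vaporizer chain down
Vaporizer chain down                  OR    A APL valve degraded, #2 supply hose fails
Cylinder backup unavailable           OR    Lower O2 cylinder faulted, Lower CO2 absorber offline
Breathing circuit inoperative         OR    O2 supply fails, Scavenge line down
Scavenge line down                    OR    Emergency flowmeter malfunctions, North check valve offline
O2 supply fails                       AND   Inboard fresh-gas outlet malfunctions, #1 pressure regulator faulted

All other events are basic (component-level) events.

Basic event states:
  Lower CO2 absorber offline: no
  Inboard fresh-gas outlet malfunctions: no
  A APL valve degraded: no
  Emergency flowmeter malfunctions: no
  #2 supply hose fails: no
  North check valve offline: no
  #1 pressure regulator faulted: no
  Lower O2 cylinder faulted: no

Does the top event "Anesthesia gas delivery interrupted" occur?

O2 supply fails [AND]: Inboard fresh-gas outlet malfunctions=not, #1 pressure regulator faulted=not → not all inputs occur → does not occur.
Scavenge line down [OR]: Emergency flowmeter malfunctions=not, North check valve offline=not → no input occurs → does not occur.
Breathing circuit inoperative [OR]: O2 supply fails=not, Scavenge line down=not → no input occurs → does not occur.
Cylinder backup unavailable [OR]: Lower O2 cylinder faulted=not, Lower CO2 absorber offline=not → no input occurs → does not occur.
Vaporizer chain down [OR]: A APL valve degraded=not, #2 supply hose fails=not → no input occurs → does not occur.
Anesthesia gas delivery interrupted [OR]: Breathing circuit inoperative=not, Cylinder backup unavailable=not, Vaporizer chain down=not → no input occurs → does not occur.

No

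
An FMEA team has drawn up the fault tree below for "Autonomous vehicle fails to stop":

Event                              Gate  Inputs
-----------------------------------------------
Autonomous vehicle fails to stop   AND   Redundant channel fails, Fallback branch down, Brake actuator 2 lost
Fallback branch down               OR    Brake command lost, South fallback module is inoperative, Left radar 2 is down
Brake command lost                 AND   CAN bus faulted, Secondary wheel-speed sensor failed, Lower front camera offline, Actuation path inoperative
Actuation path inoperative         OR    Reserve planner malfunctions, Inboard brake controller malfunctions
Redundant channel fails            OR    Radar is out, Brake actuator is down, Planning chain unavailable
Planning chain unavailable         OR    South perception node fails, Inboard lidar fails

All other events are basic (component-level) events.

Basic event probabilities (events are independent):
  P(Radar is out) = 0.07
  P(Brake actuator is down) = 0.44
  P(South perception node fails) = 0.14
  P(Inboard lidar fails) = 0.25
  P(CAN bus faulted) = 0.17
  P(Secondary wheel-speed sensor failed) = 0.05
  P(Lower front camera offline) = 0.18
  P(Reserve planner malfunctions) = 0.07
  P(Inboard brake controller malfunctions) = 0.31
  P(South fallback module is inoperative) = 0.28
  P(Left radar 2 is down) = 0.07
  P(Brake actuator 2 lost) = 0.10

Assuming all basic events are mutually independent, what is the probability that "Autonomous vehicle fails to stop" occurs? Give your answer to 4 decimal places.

0.0220

P(Planning chain unavailable) [OR] = 1 − (1−0.14) × (1−0.25) = 0.355000
P(Redundant channel fails) [OR] = 1 − (1−0.07) × (1−0.44) × (1−0.355000) = 0.664084
P(Actuation path inoperative) [OR] = 1 − (1−0.07) × (1−0.31) = 0.358300
P(Brake command lost) [AND] = 0.17 × 0.05 × 0.18 × 0.358300 = 0.000548
P(Fallback branch down) [OR] = 1 − (1−0.000548) × (1−0.28) × (1−0.07) = 0.330767
P(Autonomous vehicle fails to stop) [AND] = 0.664084 × 0.330767 × 0.10 = 0.021966
Rounded to 4 decimal places: P(Autonomous vehicle fails to stop) ≈ 0.0220.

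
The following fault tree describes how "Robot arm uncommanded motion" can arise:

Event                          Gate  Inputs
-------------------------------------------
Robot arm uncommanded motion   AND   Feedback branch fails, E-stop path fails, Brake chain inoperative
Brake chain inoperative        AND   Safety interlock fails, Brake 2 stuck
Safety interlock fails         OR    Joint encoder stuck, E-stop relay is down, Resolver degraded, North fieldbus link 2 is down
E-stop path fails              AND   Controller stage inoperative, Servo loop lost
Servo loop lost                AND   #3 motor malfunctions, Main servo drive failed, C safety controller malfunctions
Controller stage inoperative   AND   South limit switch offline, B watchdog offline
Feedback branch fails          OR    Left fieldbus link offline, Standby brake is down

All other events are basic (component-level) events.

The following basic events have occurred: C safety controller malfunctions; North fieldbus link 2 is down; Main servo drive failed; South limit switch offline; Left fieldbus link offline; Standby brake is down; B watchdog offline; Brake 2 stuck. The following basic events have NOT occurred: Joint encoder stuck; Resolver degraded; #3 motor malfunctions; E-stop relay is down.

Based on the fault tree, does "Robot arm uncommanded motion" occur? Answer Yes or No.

No

Feedback branch fails [OR]: Left fieldbus link offline=occurs, Standby brake is down=occurs → at least one input occurs → occurs.
Controller stage inoperative [AND]: South limit switch offline=occurs, B watchdog offline=occurs → all inputs occur → occurs.
Servo loop lost [AND]: #3 motor malfunctions=not, Main servo drive failed=occurs, C safety controller malfunctions=occurs → not all inputs occur → does not occur.
E-stop path fails [AND]: Controller stage inoperative=occurs, Servo loop lost=not → not all inputs occur → does not occur.
Safety interlock fails [OR]: Joint encoder stuck=not, E-stop relay is down=not, Resolver degraded=not, North fieldbus link 2 is down=occurs → at least one input occurs → occurs.
Brake chain inoperative [AND]: Safety interlock fails=occurs, Brake 2 stuck=occurs → all inputs occur → occurs.
Robot arm uncommanded motion [AND]: Feedback branch fails=occurs, E-stop path fails=not, Brake chain inoperative=occurs → not all inputs occur → does not occur.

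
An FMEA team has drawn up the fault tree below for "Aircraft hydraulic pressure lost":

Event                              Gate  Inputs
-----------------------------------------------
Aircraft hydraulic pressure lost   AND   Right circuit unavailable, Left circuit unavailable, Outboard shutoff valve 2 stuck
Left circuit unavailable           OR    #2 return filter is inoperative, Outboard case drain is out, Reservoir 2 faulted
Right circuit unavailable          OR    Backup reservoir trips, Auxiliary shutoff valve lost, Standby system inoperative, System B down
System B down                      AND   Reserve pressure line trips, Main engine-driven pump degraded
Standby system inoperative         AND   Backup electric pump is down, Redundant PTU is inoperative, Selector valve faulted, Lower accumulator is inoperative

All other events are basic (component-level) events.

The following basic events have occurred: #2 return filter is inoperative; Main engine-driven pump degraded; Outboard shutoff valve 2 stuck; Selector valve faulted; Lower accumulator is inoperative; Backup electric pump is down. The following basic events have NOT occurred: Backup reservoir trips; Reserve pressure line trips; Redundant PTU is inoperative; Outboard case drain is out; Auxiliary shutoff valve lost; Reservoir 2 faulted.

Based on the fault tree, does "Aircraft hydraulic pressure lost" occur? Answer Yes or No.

Standby system inoperative [AND]: Backup electric pump is down=occurs, Redundant PTU is inoperative=not, Selector valve faulted=occurs, Lower accumulator is inoperative=occurs → not all inputs occur → does not occur.
System B down [AND]: Reserve pressure line trips=not, Main engine-driven pump degraded=occurs → not all inputs occur → does not occur.
Right circuit unavailable [OR]: Backup reservoir trips=not, Auxiliary shutoff valve lost=not, Standby system inoperative=not, System B down=not → no input occurs → does not occur.
Left circuit unavailable [OR]: #2 return filter is inoperative=occurs, Outboard case drain is out=not, Reservoir 2 faulted=not → at least one input occurs → occurs.
Aircraft hydraulic pressure lost [AND]: Right circuit unavailable=not, Left circuit unavailable=occurs, Outboard shutoff valve 2 stuck=occurs → not all inputs occur → does not occur.

No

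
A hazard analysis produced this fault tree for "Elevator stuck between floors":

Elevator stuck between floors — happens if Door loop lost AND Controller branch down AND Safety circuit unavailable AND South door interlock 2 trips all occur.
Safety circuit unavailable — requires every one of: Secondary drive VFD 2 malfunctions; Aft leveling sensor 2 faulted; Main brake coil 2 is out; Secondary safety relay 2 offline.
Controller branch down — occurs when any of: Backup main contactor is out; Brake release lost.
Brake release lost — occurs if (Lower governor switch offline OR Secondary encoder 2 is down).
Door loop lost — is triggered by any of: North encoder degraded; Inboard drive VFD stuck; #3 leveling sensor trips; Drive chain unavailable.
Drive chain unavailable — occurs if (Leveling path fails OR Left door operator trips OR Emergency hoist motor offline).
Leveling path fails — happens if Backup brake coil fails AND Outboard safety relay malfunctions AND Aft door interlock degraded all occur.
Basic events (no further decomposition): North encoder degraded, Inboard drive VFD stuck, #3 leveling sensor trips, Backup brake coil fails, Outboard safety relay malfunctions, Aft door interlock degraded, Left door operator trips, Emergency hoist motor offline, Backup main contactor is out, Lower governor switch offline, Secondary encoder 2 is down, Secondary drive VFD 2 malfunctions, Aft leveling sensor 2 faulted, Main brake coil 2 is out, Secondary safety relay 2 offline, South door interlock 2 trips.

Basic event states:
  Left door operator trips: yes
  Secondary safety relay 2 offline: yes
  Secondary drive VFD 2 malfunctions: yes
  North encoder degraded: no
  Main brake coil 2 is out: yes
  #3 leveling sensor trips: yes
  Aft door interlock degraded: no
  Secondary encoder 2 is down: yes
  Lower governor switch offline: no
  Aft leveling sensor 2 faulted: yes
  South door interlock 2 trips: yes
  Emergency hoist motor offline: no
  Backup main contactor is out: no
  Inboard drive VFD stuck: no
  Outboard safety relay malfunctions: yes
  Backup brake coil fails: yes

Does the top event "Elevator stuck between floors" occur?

Leveling path fails [AND]: Backup brake coil fails=occurs, Outboard safety relay malfunctions=occurs, Aft door interlock degraded=not → not all inputs occur → does not occur.
Drive chain unavailable [OR]: Leveling path fails=not, Left door operator trips=occurs, Emergency hoist motor offline=not → at least one input occurs → occurs.
Door loop lost [OR]: North encoder degraded=not, Inboard drive VFD stuck=not, #3 leveling sensor trips=occurs, Drive chain unavailable=occurs → at least one input occurs → occurs.
Brake release lost [OR]: Lower governor switch offline=not, Secondary encoder 2 is down=occurs → at least one input occurs → occurs.
Controller branch down [OR]: Backup main contactor is out=not, Brake release lost=occurs → at least one input occurs → occurs.
Safety circuit unavailable [AND]: Secondary drive VFD 2 malfunctions=occurs, Aft leveling sensor 2 faulted=occurs, Main brake coil 2 is out=occurs, Secondary safety relay 2 offline=occurs → all inputs occur → occurs.
Elevator stuck between floors [AND]: Door loop lost=occurs, Controller branch down=occurs, Safety circuit unavailable=occurs, South door interlock 2 trips=occurs → all inputs occur → occurs.

Yes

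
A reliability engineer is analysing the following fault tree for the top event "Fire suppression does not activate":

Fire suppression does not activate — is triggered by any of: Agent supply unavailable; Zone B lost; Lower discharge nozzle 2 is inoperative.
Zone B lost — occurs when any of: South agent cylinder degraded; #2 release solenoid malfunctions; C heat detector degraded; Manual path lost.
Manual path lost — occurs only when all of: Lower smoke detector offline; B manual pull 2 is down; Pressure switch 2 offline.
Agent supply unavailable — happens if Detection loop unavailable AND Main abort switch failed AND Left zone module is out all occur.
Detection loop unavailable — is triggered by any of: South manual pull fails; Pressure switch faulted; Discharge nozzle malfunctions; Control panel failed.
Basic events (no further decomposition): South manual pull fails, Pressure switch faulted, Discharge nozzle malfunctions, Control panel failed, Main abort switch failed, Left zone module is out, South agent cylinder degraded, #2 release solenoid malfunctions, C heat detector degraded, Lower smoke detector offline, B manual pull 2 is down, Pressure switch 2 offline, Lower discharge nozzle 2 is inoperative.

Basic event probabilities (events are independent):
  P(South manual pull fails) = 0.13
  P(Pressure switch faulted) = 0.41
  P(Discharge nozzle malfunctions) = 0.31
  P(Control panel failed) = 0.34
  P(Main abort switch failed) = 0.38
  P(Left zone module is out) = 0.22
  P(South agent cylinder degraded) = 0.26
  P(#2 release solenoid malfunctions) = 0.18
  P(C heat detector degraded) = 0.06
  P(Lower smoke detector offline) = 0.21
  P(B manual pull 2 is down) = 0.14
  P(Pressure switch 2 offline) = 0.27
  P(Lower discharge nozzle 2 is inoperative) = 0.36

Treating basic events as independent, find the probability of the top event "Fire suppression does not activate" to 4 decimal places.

P(Detection loop unavailable) [OR] = 1 − (1−0.13) × (1−0.41) × (1−0.31) × (1−0.34) = 0.766243
P(Agent supply unavailable) [AND] = 0.766243 × 0.38 × 0.22 = 0.064058
P(Manual path lost) [AND] = 0.21 × 0.14 × 0.27 = 0.007938
P(Zone B lost) [OR] = 1 − (1−0.26) × (1−0.18) × (1−0.06) × (1−0.007938) = 0.434136
P(Fire suppression does not activate) [OR] = 1 − (1−0.064058) × (1−0.434136) × (1−0.36) = 0.661046
Rounded to 4 decimal places: P(Fire suppression does not activate) ≈ 0.6610.

0.6610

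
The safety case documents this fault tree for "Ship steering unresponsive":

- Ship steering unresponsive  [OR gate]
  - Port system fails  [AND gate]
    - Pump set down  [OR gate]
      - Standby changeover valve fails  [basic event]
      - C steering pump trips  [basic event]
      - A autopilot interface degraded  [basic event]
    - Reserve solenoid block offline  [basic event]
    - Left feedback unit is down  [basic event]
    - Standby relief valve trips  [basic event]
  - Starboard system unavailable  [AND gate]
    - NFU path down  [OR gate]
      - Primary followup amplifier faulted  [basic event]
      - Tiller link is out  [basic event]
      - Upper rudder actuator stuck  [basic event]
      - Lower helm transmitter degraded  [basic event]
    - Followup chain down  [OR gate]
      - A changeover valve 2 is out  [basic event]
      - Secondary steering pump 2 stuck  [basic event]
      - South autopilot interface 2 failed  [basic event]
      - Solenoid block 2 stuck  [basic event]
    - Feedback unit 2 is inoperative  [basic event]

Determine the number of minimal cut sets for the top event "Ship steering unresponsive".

Pump set down [OR]: union of children's cut sets → 3 cut set(s).
Port system fails [AND]: one cut set from each child combined → 3 × 1 × 1 × 1 = 3 cut set(s).
NFU path down [OR]: union of children's cut sets → 4 cut set(s).
Followup chain down [OR]: union of children's cut sets → 4 cut set(s).
Starboard system unavailable [AND]: one cut set from each child combined → 4 × 4 × 1 = 16 cut set(s).
Ship steering unresponsive [OR]: union of children's cut sets → 19 cut set(s).

19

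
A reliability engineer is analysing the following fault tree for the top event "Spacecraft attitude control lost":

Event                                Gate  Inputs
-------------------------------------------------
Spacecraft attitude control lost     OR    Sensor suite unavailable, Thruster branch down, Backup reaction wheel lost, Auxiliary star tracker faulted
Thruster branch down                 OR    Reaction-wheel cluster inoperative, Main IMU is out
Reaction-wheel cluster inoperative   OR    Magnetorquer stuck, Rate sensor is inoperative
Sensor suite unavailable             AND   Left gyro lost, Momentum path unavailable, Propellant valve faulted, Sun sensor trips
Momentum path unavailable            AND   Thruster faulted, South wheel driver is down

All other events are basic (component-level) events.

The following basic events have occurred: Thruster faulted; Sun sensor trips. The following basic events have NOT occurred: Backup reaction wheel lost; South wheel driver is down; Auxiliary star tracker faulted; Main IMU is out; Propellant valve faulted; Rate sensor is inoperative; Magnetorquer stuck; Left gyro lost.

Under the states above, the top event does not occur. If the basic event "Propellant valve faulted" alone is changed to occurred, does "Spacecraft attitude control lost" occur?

Counterfactual: set "Propellant valve faulted" to occurred.
Momentum path unavailable [AND]: Thruster faulted=occurs, South wheel driver is down=not → not all inputs occur → does not occur.
Sensor suite unavailable [AND]: Left gyro lost=not, Momentum path unavailable=not, Propellant valve faulted=occurs, Sun sensor trips=occurs → not all inputs occur → does not occur.
Reaction-wheel cluster inoperative [OR]: Magnetorquer stuck=not, Rate sensor is inoperative=not → no input occurs → does not occur.
Thruster branch down [OR]: Reaction-wheel cluster inoperative=not, Main IMU is out=not → no input occurs → does not occur.
Spacecraft attitude control lost [OR]: Sensor suite unavailable=not, Thruster branch down=not, Backup reaction wheel lost=not, Auxiliary star tracker faulted=not → no input occurs → does not occur.

No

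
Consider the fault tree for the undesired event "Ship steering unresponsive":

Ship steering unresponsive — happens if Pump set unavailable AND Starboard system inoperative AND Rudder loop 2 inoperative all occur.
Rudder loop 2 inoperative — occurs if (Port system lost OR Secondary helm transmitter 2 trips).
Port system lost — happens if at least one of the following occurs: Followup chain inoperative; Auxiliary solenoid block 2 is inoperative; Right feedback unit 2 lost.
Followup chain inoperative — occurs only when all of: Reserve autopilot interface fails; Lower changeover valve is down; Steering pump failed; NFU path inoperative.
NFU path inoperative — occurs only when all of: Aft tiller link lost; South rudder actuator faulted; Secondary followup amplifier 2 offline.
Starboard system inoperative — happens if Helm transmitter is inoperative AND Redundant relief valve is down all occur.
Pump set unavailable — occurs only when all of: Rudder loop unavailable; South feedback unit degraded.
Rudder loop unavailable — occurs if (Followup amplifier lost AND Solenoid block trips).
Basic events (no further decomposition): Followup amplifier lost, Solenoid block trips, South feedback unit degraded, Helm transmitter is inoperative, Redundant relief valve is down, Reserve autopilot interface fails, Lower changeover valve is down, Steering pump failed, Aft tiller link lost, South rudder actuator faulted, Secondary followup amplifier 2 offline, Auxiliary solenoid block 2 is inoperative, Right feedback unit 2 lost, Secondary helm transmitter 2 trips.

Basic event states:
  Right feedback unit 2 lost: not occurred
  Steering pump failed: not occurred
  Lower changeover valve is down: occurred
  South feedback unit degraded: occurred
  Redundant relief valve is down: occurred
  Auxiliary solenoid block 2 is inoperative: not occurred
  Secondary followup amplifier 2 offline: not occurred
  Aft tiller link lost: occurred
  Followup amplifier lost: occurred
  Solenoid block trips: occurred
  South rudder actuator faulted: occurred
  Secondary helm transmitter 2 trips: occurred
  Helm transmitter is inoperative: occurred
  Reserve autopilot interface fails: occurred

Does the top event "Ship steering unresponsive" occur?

Rudder loop unavailable [AND]: Followup amplifier lost=occurs, Solenoid block trips=occurs → all inputs occur → occurs.
Pump set unavailable [AND]: Rudder loop unavailable=occurs, South feedback unit degraded=occurs → all inputs occur → occurs.
Starboard system inoperative [AND]: Helm transmitter is inoperative=occurs, Redundant relief valve is down=occurs → all inputs occur → occurs.
NFU path inoperative [AND]: Aft tiller link lost=occurs, South rudder actuator faulted=occurs, Secondary followup amplifier 2 offline=not → not all inputs occur → does not occur.
Followup chain inoperative [AND]: Reserve autopilot interface fails=occurs, Lower changeover valve is down=occurs, Steering pump failed=not, NFU path inoperative=not → not all inputs occur → does not occur.
Port system lost [OR]: Followup chain inoperative=not, Auxiliary solenoid block 2 is inoperative=not, Right feedback unit 2 lost=not → no input occurs → does not occur.
Rudder loop 2 inoperative [OR]: Port system lost=not, Secondary helm transmitter 2 trips=occurs → at least one input occurs → occurs.
Ship steering unresponsive [AND]: Pump set unavailable=occurs, Starboard system inoperative=occurs, Rudder loop 2 inoperative=occurs → all inputs occur → occurs.

Yes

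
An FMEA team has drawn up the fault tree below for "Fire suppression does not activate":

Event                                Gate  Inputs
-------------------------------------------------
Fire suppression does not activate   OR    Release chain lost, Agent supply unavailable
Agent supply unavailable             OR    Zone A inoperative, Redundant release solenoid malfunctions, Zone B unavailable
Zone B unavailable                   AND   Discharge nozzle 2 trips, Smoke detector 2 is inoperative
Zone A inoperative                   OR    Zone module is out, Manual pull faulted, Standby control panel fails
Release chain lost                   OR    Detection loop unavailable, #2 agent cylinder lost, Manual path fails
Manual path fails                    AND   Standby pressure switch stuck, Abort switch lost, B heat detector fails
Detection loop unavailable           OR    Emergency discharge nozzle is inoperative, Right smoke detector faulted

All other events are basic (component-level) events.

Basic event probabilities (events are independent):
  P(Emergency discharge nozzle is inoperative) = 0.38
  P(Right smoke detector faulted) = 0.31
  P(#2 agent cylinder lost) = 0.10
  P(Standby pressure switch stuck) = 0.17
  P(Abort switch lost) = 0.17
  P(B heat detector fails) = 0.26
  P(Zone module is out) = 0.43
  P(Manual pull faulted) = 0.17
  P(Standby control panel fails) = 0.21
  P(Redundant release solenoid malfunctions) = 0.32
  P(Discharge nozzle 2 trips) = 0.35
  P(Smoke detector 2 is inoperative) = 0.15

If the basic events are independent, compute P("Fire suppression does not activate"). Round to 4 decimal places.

P(Detection loop unavailable) [OR] = 1 − (1−0.38) × (1−0.31) = 0.572200
P(Manual path fails) [AND] = 0.17 × 0.17 × 0.26 = 0.007514
P(Release chain lost) [OR] = 1 − (1−0.572200) × (1−0.10) × (1−0.007514) = 0.617873
P(Zone A inoperative) [OR] = 1 − (1−0.43) × (1−0.17) × (1−0.21) = 0.626251
P(Zone B unavailable) [AND] = 0.35 × 0.15 = 0.052500
P(Agent supply unavailable) [OR] = 1 − (1−0.626251) × (1−0.32) × (1−0.052500) = 0.759194
P(Fire suppression does not activate) [OR] = 1 − (1−0.617873) × (1−0.759194) = 0.907982
Rounded to 4 decimal places: P(Fire suppression does not activate) ≈ 0.9080.

0.9080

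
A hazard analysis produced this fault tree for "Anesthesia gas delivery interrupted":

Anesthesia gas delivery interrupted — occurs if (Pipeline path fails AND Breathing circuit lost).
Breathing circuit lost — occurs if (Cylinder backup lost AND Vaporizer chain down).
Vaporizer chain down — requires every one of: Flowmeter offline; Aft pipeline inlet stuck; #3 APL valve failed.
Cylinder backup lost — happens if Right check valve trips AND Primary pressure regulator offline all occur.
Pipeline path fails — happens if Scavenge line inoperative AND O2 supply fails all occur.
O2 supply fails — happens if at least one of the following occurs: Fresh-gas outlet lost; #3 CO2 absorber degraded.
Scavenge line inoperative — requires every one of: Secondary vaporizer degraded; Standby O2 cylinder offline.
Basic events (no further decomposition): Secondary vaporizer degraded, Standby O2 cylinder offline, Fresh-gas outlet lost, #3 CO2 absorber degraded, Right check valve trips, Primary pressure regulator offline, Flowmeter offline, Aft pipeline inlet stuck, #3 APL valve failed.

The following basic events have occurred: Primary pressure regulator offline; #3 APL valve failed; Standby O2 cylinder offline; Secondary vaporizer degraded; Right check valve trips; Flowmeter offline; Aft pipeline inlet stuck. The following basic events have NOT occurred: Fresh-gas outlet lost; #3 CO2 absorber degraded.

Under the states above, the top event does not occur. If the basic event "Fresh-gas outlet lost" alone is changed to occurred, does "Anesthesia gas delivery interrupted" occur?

Yes

Counterfactual: set "Fresh-gas outlet lost" to occurred.
Scavenge line inoperative [AND]: Secondary vaporizer degraded=occurs, Standby O2 cylinder offline=occurs → all inputs occur → occurs.
O2 supply fails [OR]: Fresh-gas outlet lost=occurs, #3 CO2 absorber degraded=not → at least one input occurs → occurs.
Pipeline path fails [AND]: Scavenge line inoperative=occurs, O2 supply fails=occurs → all inputs occur → occurs.
Cylinder backup lost [AND]: Right check valve trips=occurs, Primary pressure regulator offline=occurs → all inputs occur → occurs.
Vaporizer chain down [AND]: Flowmeter offline=occurs, Aft pipeline inlet stuck=occurs, #3 APL valve failed=occurs → all inputs occur → occurs.
Breathing circuit lost [AND]: Cylinder backup lost=occurs, Vaporizer chain down=occurs → all inputs occur → occurs.
Anesthesia gas delivery interrupted [AND]: Pipeline path fails=occurs, Breathing circuit lost=occurs → all inputs occur → occurs.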